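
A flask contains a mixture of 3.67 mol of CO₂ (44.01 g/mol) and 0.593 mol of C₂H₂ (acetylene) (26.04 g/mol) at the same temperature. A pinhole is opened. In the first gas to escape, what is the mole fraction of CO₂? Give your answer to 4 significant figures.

0.8264

Effusion rate of each component ∝ n_i/√M_i (partial pressure × 1/√M).
x_CO₂(eff) = (n_CO₂/√M_CO₂) / (n_CO₂/√M_CO₂ + n_C₂H₂/√M_C₂H₂)
= (3.67/√44.01) / (3.67/√44.01 + 0.593/√26.04) = 0.5532/(0.5532 + 0.1162) = 0.8264.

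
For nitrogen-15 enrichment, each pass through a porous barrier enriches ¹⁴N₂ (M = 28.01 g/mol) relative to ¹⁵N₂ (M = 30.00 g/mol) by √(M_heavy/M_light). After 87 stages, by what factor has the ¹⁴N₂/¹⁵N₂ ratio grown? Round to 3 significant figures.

Overall factor = α^87 with α = √(30.00/28.01), i.e. (30.00/28.01)^(87/2).
= 1.07105^(87/2) = 19.8.

19.8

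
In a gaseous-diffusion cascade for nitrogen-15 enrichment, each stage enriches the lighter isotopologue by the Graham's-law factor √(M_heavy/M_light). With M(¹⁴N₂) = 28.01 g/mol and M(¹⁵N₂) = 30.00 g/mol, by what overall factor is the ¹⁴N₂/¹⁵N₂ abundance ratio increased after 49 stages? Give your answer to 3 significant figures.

After 49 stages the ratio has grown by (√(30.00/28.01))^49 = (30.00/28.01)^(49/2).
= 1.07105^(49/2) = 5.37.

5.37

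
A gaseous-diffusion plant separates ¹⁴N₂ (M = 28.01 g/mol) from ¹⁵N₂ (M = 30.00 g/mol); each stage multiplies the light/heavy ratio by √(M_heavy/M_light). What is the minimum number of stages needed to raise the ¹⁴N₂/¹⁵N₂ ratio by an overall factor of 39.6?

108

Per stage α = (30.00/28.01)^(1/2) = 1.07105^0.5, giving ln α = 0.03432.
Need α^N ≥ 39.6 ⇒ N ≥ ln(39.6) / ln α = 3.679 / 0.03432 = 107.20.
Minimum whole number of stages: N = 108.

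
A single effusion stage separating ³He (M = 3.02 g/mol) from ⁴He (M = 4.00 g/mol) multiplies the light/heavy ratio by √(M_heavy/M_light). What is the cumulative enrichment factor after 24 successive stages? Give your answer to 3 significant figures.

After 24 stages the ratio has grown by (√(4.00/3.02))^24 = (4.00/3.02)^(24/2).
= 1.32450^12 = 29.1.

29.1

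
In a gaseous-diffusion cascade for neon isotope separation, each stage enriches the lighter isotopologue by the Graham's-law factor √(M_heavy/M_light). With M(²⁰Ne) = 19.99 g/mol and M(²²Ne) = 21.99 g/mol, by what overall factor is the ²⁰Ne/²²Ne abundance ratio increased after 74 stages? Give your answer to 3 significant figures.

34.1

The single-stage factor is √(M_heavy/M_light), so 74 stages give [√(21.99/19.99)]^74 = (21.99/19.99)^(74/2).
= 1.10005^37 = 34.1.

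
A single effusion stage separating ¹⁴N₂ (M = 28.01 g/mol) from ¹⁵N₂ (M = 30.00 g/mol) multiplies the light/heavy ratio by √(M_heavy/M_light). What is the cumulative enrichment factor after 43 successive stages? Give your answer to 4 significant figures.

4.374

Each stage multiplies the ratio by α = √(30.00/28.01), so after 43 stages the overall factor is α^43 = (30.00/28.01)^(43/2).
= 1.07105^(43/2) = 4.374.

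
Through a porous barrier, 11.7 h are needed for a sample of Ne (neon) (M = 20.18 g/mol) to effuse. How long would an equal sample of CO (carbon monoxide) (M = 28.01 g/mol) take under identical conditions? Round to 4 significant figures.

13.78 h

By Graham's law, t_CO/t_Ne = √(M_CO/M_Ne) = √(28.01/20.18) = √1.388 = 1.178.
So the time for CO is 11.7 × 1.178 = 13.78 h.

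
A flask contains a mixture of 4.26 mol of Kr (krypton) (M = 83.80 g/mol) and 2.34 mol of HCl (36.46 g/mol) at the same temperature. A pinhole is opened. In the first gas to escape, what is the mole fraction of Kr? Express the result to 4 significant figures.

0.5456

Rate_i ∝ x_i/√M_i (Graham's law weighted by mole fraction), so the effusate composition follows n_i/√M_i.
So x_Kr in the escaping gas = (n_Kr/√M_Kr) / Σ(n_i/√M_i)
= (4.26/√83.80) / (4.26/√83.80 + 2.34/√36.46) = 0.4654/(0.4654 + 0.3875) = 0.5456.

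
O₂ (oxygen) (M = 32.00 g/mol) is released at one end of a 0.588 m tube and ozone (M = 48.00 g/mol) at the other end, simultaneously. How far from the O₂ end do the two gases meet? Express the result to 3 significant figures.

0.324 m

Distances travelled in equal time are proportional to diffusion rates, so d_O₂/d_O₃ = √(M_O₃/M_O₂) = √(48.00/32.00) = 1.225.
With d_O₂ + d_O₃ = 0.588 m, d_O₃ = 0.588/(1 + 1.225) = 0.2643 m.
d_O₂ = 0.588 − 0.2643 = 0.324 m.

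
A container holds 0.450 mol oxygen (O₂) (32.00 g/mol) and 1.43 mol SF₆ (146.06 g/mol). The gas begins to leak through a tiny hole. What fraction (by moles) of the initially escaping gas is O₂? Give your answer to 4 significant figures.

Effusion rate of each component ∝ n_i/√M_i (partial pressure × 1/√M).
x_O₂(eff) = (n_O₂/√M_O₂) / (n_O₂/√M_O₂ + n_SF₆/√M_SF₆)
= (0.450/√32.00) / (0.450/√32.00 + 1.43/√146.06) = 0.07955/(0.07955 + 0.1183) = 0.4020.

0.4020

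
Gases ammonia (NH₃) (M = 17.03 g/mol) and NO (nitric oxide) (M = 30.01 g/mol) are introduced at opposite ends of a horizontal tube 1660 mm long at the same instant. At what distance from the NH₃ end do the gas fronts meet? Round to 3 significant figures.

Distances travelled in equal time are proportional to diffusion rates, so d_NH₃/d_NO = √(M_NO/M_NH₃) = √(30.01/17.03) = 1.327.
With d_NH₃ + d_NO = 1660 mm, d_NO = 1660/(1 + 1.327) = 713.2 mm.
d_NH₃ = 1660 − 713.2 = 947 mm.

947 mm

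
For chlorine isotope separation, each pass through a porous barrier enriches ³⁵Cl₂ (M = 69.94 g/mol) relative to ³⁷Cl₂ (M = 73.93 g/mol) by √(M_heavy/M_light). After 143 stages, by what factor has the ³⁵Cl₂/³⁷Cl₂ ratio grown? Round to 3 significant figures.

52.8

Each stage multiplies the ratio by α = √(73.93/69.94), so after 143 stages the overall factor is α^143 = (73.93/69.94)^(143/2).
= 1.05705^(143/2) = 52.8.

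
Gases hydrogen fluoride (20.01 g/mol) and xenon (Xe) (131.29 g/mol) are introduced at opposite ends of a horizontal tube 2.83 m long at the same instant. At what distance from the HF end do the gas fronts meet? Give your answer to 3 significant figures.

Distances travelled in equal time are proportional to diffusion rates, so d_HF/d_Xe = √(M_Xe/M_HF) = √(131.29/20.01) = 2.561.
With d_HF + d_Xe = 2.83 m, d_Xe = 2.83/(1 + 2.561) = 0.7946 m.
d_HF = 2.83 − 0.7946 = 2.04 m.

2.04 m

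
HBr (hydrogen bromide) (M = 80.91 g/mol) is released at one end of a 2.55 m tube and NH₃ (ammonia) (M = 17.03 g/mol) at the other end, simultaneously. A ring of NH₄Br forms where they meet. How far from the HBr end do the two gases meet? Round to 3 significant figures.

0.802 m

Graham's law gives d_HBr/d_NH₃ = rate_HBr/rate_NH₃ = √(M_NH₃/M_HBr) = √(17.03/80.91) = 0.4588.
With d_HBr + d_NH₃ = 2.55 m, d_NH₃ = 2.55/(1 + 0.4588) = 1.748 m.
d_HBr = 2.55 − 1.748 = 0.802 m.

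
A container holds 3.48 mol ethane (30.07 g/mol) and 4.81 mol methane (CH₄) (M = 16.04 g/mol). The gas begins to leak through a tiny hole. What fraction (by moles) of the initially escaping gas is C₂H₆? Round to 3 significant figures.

0.346

Rate_i ∝ x_i/√M_i (Graham's law weighted by mole fraction), so the effusate composition follows n_i/√M_i.
So x_C₂H₆ in the escaping gas = (n_C₂H₆/√M_C₂H₆) / Σ(n_i/√M_i)
= (3.48/√30.07) / (3.48/√30.07 + 4.81/√16.04) = 0.6346/(0.6346 + 1.201) = 0.346.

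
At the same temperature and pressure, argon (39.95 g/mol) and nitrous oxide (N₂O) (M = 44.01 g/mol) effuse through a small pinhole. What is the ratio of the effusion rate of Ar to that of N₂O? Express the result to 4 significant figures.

1.050

Since effusion rate ∝ 1/√M, rate_Ar/rate_N₂O = √(M_N₂O/M_Ar) = √(44.01/39.95) = √1.102 = 1.050.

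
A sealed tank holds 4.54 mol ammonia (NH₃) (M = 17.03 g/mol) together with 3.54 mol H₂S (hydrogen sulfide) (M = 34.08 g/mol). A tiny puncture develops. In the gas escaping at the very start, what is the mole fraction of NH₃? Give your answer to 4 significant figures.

Each component's effusion rate ∝ (its partial pressure)·(1/√M) ∝ n_i/√M_i.
Mole fraction of NH₃ in the effusate = (n_NH₃/√M_NH₃) / (n_NH₃/√M_NH₃ + n_H₂S/√M_H₂S)
= (4.54/√17.03) / (4.54/√17.03 + 3.54/√34.08) = 1.100/(1.100 + 0.6064) = 0.6447.

0.6447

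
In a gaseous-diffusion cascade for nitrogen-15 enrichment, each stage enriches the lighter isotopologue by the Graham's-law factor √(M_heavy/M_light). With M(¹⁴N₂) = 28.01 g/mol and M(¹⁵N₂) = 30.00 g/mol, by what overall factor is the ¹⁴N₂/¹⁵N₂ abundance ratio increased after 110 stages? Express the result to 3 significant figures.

Overall factor = α^110 with α = √(30.00/28.01), i.e. (30.00/28.01)^(110/2).
= 1.07105^55 = 43.6.

43.6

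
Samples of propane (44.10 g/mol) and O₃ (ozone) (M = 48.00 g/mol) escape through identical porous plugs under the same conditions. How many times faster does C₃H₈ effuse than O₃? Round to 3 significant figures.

Using Graham's law: rate_C₃H₈/rate_O₃ = √(M_O₃/M_C₃H₈) = √(48.00/44.10) = √1.088 = 1.04.

1.04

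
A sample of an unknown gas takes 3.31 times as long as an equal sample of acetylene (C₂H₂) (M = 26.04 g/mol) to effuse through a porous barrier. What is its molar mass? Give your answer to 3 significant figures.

From Graham's law, t_X/t_C₂H₂ = √(M_X/M_C₂H₂).
3.31 = √(M_X/26.04)
M_X = 26.04 × 3.31² = 26.04 × 10.96 = 285 g/mol

285 g/mol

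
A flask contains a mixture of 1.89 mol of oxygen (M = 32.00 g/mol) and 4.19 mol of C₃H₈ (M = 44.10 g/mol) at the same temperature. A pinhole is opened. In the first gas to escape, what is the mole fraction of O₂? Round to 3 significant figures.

0.346

Rate_i ∝ x_i/√M_i (Graham's law weighted by mole fraction), so the effusate composition follows n_i/√M_i.
So x_O₂ in the escaping gas = (n_O₂/√M_O₂) / Σ(n_i/√M_i)
= (1.89/√32.00) / (1.89/√32.00 + 4.19/√44.10) = 0.3341/(0.3341 + 0.6309) = 0.346.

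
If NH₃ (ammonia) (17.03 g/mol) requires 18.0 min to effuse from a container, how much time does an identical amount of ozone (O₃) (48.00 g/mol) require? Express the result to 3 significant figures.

30.2 min

From Graham's law, t_O₃/t_NH₃ = √(M_O₃/M_NH₃) = √(48.00/17.03) = √2.819 = 1.679.
So the time for O₃ is 18.0 × 1.679 = 30.2 min.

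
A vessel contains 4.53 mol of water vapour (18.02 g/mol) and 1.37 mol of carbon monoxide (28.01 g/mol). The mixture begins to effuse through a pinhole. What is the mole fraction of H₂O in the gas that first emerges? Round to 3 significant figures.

0.805

The effusion rate of species i is ∝ p_i/√M_i ∝ n_i/√M_i.
So x_H₂O in the escaping gas = (n_H₂O/√M_H₂O) / Σ(n_i/√M_i)
= (4.53/√18.02) / (4.53/√18.02 + 1.37/√28.01) = 1.067/(1.067 + 0.2589) = 0.805.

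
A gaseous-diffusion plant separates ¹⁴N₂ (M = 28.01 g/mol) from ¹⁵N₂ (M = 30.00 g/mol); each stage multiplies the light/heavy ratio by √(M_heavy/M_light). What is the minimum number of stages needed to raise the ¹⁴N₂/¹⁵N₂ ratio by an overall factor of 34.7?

Per stage α = (30.00/28.01)^(1/2) = 1.07105^0.5, giving ln α = 0.03432.
Need α^N ≥ 34.7 ⇒ N ≥ ln(34.7) / ln α = 3.547 / 0.03432 = 103.35.
Minimum whole number of stages: N = 104.

104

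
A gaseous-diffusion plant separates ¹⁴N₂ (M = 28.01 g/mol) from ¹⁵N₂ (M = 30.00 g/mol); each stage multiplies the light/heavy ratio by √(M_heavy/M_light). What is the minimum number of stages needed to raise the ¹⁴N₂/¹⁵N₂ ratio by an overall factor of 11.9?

73

Single-stage factor α = √(30.00/28.01), so ln α = ½ ln(1.07105) = 0.03432.
Need α^N ≥ 11.9 ⇒ N ≥ ln(11.9) / ln α = 2.477 / 0.03432 = 72.16.
Minimum whole number of stages: N = 73.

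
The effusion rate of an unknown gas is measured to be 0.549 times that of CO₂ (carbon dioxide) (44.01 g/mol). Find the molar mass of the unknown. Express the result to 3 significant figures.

146 g/mol

From Graham's law, rate_X/rate_CO₂ = √(M_CO₂/M_X).
0.549 = √(44.01/M_X)
M_X = 44.01 / 0.549² = 44.01 / 0.3014 = 146 g/mol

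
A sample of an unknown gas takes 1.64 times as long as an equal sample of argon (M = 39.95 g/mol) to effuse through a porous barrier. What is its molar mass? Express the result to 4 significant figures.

From Graham's law, t_X/t_Ar = √(M_X/M_Ar).
1.64 = √(M_X/39.95)
M_X = 39.95 × 1.64² = 39.95 × 2.690 = 107.4 g/mol

107.4 g/mol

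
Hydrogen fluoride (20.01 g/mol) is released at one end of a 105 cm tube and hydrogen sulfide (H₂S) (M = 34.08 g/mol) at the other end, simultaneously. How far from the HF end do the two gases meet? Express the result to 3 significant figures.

59.4 cm

Distances travelled in equal time are proportional to diffusion rates, so d_HF/d_H₂S = √(M_H₂S/M_HF) = √(34.08/20.01) = 1.305.
With d_HF + d_H₂S = 105 cm, d_H₂S = 105/(1 + 1.305) = 45.55 cm.
d_HF = 105 − 45.55 = 59.4 cm.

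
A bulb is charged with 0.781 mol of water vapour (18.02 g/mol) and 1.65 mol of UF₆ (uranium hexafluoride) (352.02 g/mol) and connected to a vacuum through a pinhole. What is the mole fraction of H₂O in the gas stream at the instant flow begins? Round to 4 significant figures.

0.6766

The effusion rate of species i is ∝ p_i/√M_i ∝ n_i/√M_i.
Mole fraction of H₂O in the effusate = (n_H₂O/√M_H₂O) / (n_H₂O/√M_H₂O + n_UF₆/√M_UF₆)
= (0.781/√18.02) / (0.781/√18.02 + 1.65/√352.02) = 0.1840/(0.1840 + 0.08794) = 0.6766.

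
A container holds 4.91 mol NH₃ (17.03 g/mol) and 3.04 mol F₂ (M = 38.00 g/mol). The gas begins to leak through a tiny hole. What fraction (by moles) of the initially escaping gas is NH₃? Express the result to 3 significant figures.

Effusion rate of each component ∝ n_i/√M_i (partial pressure × 1/√M).
Mole fraction of NH₃ in the effusate = (n_NH₃/√M_NH₃) / (n_NH₃/√M_NH₃ + n_F₂/√M_F₂)
= (4.91/√17.03) / (4.91/√17.03 + 3.04/√38.00) = 1.190/(1.190 + 0.4932) = 0.707.

0.707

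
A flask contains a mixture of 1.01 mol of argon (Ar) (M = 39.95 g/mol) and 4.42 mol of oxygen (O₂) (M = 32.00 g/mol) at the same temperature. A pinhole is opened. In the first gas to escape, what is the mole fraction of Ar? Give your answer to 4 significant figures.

The effusion rate of species i is ∝ p_i/√M_i ∝ n_i/√M_i.
So x_Ar in the escaping gas = (n_Ar/√M_Ar) / Σ(n_i/√M_i)
= (1.01/√39.95) / (1.01/√39.95 + 4.42/√32.00) = 0.1598/(0.1598 + 0.7814) = 0.1698.

0.1698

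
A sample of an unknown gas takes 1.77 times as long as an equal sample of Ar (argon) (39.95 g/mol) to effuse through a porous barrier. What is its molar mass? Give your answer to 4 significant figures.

125.2 g/mol

Using Graham's law: t_X/t_Ar = √(M_X/M_Ar).
1.77 = √(M_X/39.95)
M_X = 39.95 × 1.77² = 39.95 × 3.133 = 125.2 g/mol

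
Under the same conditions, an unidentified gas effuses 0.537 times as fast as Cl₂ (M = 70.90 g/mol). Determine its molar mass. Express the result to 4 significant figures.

245.9 g/mol

From Graham's law, rate_X/rate_Cl₂ = √(M_Cl₂/M_X).
0.537 = √(70.90/M_X)
M_X = 70.90 / 0.537² = 70.90 / 0.2884 = 245.9 g/mol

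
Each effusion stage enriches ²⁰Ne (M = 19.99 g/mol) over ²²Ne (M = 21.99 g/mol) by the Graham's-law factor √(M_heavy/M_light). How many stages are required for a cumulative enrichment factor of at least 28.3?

71

Single-stage factor α = √(21.99/19.99), so ln α = ½ ln(1.10005) = 0.04768.
Need α^N ≥ 28.3 ⇒ N ≥ ln(28.3) / ln α = 3.343 / 0.04768 = 70.11.
Minimum whole number of stages: N = 71.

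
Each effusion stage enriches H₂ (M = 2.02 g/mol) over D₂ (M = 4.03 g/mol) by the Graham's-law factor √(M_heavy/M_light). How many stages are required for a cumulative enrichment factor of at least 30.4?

10

With α = √(4.03/2.02) per stage, ln α = ½ ln(1.99505) = 0.3453.
Need α^N ≥ 30.4 ⇒ N ≥ ln(30.4) / ln α = 3.414 / 0.3453 = 9.89.
So at least 10 stages are needed.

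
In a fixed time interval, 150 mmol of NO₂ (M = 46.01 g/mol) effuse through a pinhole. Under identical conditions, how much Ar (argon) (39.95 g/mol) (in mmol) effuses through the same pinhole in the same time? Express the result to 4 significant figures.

Using Graham's law: rate_Ar/rate_NO₂ = √(M_NO₂/M_Ar) = √(46.01/39.95) = √1.152 = 1.073.
So the amount for Ar is 150 × 1.073 = 161.0 mmol.

161.0 mmol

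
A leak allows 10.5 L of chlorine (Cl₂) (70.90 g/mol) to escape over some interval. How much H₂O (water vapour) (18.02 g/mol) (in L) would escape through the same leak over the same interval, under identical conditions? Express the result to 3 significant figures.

By Graham's law, rate_H₂O/rate_Cl₂ = √(M_Cl₂/M_H₂O) = √(70.90/18.02) = √3.935 = 1.984.
So the volume for H₂O is 10.5 × 1.984 = 20.8 L.

20.8 L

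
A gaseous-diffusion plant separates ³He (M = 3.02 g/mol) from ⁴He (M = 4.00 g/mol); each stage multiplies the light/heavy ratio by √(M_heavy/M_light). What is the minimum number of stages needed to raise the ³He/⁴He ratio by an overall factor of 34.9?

26

With α = √(4.00/3.02) per stage, ln α = ½ ln(1.32450) = 0.1405.
Need α^N ≥ 34.9 ⇒ N ≥ ln(34.9) / ln α = 3.552 / 0.1405 = 25.28.
Minimum whole number of stages: N = 26.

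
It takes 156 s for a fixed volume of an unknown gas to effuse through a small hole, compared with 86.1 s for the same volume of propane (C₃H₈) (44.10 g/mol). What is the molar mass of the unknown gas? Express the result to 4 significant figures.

By Graham's law, t_X/t_C₃H₈ = √(M_X/M_C₃H₈).
156/86.1 = 1.812 = √(M_X/44.10)
M_X = 44.10 × 1.812² = 44.10 × 3.283 = 144.8 g/mol

144.8 g/mol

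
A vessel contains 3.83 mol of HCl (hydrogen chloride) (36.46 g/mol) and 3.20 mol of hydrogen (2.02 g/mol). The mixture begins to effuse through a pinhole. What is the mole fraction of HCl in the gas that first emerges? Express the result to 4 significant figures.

Each component's effusion rate ∝ (its partial pressure)·(1/√M) ∝ n_i/√M_i.
Mole fraction of HCl in the effusate = (n_HCl/√M_HCl) / (n_HCl/√M_HCl + n_H₂/√M_H₂)
= (3.83/√36.46) / (3.83/√36.46 + 3.20/√2.02) = 0.6343/(0.6343 + 2.252) = 0.2198.

0.2198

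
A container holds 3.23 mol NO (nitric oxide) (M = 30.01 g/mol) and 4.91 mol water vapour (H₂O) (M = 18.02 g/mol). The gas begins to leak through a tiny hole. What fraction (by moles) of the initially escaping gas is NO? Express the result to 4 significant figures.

Rate_i ∝ x_i/√M_i (Graham's law weighted by mole fraction), so the effusate composition follows n_i/√M_i.
So x_NO in the escaping gas = (n_NO/√M_NO) / Σ(n_i/√M_i)
= (3.23/√30.01) / (3.23/√30.01 + 4.91/√18.02) = 0.5896/(0.5896 + 1.157) = 0.3376.

0.3376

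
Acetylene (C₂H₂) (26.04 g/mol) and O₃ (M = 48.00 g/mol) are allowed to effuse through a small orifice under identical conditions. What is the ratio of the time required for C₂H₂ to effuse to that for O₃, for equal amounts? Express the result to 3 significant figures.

From Graham's law, t_C₂H₂/t_O₃ = √(M_C₂H₂/M_O₃) = √(26.04/48.00) = √0.5425 = 0.737.

0.737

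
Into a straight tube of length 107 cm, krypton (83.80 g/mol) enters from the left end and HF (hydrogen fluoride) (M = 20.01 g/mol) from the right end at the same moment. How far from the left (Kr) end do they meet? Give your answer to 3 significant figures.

35.1 cm

Graham's law gives d_Kr/d_HF = rate_Kr/rate_HF = √(M_HF/M_Kr) = √(20.01/83.80) = 0.4887.
With d_Kr + d_HF = 107 cm, d_HF = 107/(1 + 0.4887) = 71.88 cm.
d_Kr = 107 − 71.88 = 35.1 cm.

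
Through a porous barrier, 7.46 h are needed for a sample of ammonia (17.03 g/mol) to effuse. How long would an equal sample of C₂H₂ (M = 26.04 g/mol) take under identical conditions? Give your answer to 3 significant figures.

Using Graham's law: t_C₂H₂/t_NH₃ = √(M_C₂H₂/M_NH₃) = √(26.04/17.03) = √1.529 = 1.237.
So the time for C₂H₂ is 7.46 × 1.237 = 9.22 h.

9.22 h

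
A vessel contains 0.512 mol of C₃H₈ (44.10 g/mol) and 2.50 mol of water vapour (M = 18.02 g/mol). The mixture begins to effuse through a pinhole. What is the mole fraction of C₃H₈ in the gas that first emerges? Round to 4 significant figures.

0.1158

Each component's effusion rate ∝ (its partial pressure)·(1/√M) ∝ n_i/√M_i.
So x_C₃H₈ in the escaping gas = (n_C₃H₈/√M_C₃H₈) / Σ(n_i/√M_i)
= (0.512/√44.10) / (0.512/√44.10 + 2.50/√18.02) = 0.07710/(0.07710 + 0.5889) = 0.1158.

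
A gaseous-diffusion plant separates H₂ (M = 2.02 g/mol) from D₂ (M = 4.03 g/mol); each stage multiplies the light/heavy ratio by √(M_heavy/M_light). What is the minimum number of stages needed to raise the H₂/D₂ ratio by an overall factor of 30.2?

10

With α = √(4.03/2.02) per stage, ln α = ½ ln(1.99505) = 0.3453.
Need α^N ≥ 30.2 ⇒ N ≥ ln(30.2) / ln α = 3.408 / 0.3453 = 9.87.
Minimum whole number of stages: N = 10.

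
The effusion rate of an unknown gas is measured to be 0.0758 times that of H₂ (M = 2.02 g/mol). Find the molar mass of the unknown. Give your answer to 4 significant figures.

351.6 g/mol

Since effusion rate ∝ 1/√M, rate_X/rate_H₂ = √(M_H₂/M_X).
0.0758 = √(2.02/M_X)
M_X = 2.02 / 0.0758² = 2.02 / 0.005746 = 351.6 g/mol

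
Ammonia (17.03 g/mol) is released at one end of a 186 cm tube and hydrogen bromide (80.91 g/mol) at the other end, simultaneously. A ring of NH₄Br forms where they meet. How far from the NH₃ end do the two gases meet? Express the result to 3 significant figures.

Graham's law gives d_NH₃/d_HBr = rate_NH₃/rate_HBr = √(M_HBr/M_NH₃) = √(80.91/17.03) = 2.180.
With d_NH₃ + d_HBr = 186 cm, d_HBr = 186/(1 + 2.180) = 58.50 cm.
d_NH₃ = 186 − 58.50 = 128 cm.

128 cm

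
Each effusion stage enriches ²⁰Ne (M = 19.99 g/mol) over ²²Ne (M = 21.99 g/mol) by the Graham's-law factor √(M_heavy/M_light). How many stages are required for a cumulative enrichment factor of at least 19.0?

62

With α = √(21.99/19.99) per stage, ln α = ½ ln(1.10005) = 0.04768.
Need α^N ≥ 19.0 ⇒ N ≥ ln(19.0) / ln α = 2.944 / 0.04768 = 61.76.
Rounding up, N = 62 stages.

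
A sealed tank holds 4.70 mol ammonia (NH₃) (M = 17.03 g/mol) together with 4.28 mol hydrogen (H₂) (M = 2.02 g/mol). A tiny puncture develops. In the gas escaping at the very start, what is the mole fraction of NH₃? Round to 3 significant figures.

Rate_i ∝ x_i/√M_i (Graham's law weighted by mole fraction), so the effusate composition follows n_i/√M_i.
So x_NH₃ in the escaping gas = (n_NH₃/√M_NH₃) / Σ(n_i/√M_i)
= (4.70/√17.03) / (4.70/√17.03 + 4.28/√2.02) = 1.139/(1.139 + 3.011) = 0.274.

0.274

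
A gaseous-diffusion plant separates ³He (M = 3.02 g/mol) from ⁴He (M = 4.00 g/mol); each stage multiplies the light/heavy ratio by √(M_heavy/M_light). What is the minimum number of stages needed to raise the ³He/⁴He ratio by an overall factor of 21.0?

22

Single-stage factor α = √(4.00/3.02), so ln α = ½ ln(1.32450) = 0.1405.
Need α^N ≥ 21.0 ⇒ N ≥ ln(21.0) / ln α = 3.045 / 0.1405 = 21.67.
Rounding up, N = 22 stages.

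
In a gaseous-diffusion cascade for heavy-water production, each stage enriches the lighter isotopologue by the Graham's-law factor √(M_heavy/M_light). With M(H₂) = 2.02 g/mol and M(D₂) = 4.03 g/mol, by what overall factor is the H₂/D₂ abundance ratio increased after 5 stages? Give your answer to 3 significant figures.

5.62

After 5 stages the ratio has grown by (√(4.03/2.02))^5 = (4.03/2.02)^(5/2).
= 1.99505^(5/2) = 5.62.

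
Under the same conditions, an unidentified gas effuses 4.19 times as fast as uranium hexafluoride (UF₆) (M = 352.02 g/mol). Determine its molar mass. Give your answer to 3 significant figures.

Using Graham's law: rate_X/rate_UF₆ = √(M_UF₆/M_X).
4.19 = √(352.02/M_X)
M_X = 352.02 / 4.19² = 352.02 / 17.56 = 20.1 g/mol

20.1 g/mol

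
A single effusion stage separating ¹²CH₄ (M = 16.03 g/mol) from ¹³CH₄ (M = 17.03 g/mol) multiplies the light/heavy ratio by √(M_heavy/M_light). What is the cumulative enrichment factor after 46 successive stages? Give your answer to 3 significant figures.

Overall factor = α^46 with α = √(17.03/16.03), i.e. (17.03/16.03)^(46/2).
= 1.06238^23 = 4.02.

4.02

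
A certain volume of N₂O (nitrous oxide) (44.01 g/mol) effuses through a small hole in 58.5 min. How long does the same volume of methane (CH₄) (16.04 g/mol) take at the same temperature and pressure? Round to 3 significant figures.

35.3 min

From Graham's law, t_CH₄/t_N₂O = √(M_CH₄/M_N₂O) = √(16.04/44.01) = √0.3645 = 0.6037.
So the time for CH₄ is 58.5 × 0.6037 = 35.3 min.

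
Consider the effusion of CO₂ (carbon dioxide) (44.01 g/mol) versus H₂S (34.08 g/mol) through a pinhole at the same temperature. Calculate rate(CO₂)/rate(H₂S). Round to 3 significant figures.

Since effusion rate ∝ 1/√M, rate_CO₂/rate_H₂S = √(M_H₂S/M_CO₂) = √(34.08/44.01) = √0.7744 = 0.880.

0.880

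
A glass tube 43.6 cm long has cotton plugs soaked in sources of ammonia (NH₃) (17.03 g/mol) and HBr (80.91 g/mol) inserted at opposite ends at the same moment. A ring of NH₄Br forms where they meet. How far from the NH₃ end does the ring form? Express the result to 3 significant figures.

Distances travelled in equal time are proportional to diffusion rates, so d_NH₃/d_HBr = √(M_HBr/M_NH₃) = √(80.91/17.03) = 2.180.
With d_NH₃ + d_HBr = 43.6 cm, d_HBr = 43.6/(1 + 2.180) = 13.71 cm.
d_NH₃ = 43.6 − 13.71 = 29.9 cm.

29.9 cm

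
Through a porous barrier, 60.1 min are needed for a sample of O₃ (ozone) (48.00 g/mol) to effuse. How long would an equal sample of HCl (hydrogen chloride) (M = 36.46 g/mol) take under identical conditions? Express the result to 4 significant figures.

52.38 min

Using Graham's law: t_HCl/t_O₃ = √(M_HCl/M_O₃) = √(36.46/48.00) = √0.7596 = 0.8715.
So the time for HCl is 60.1 × 0.8715 = 52.38 min.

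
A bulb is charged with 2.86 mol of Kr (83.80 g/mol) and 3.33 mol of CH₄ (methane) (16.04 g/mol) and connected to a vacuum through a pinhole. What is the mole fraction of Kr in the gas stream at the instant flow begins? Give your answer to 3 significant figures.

Effusion rate of each component ∝ n_i/√M_i (partial pressure × 1/√M).
x_Kr(eff) = (n_Kr/√M_Kr) / (n_Kr/√M_Kr + n_CH₄/√M_CH₄)
= (2.86/√83.80) / (2.86/√83.80 + 3.33/√16.04) = 0.3124/(0.3124 + 0.8315) = 0.273.

0.273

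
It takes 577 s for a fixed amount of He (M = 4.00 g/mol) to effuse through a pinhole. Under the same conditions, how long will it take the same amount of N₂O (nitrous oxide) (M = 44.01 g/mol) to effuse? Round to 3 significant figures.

1910 s

Since effusion rate ∝ 1/√M, t_N₂O/t_He = √(M_N₂O/M_He) = √(44.01/4.00) = √11.00 = 3.317.
So the time for N₂O is 577 × 3.317 = 1910 s.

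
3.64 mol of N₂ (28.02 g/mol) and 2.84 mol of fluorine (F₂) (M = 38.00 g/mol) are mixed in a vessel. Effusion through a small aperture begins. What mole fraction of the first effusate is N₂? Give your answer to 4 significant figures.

The effusion rate of species i is ∝ p_i/√M_i ∝ n_i/√M_i.
So x_N₂ in the escaping gas = (n_N₂/√M_N₂) / Σ(n_i/√M_i)
= (3.64/√28.02) / (3.64/√28.02 + 2.84/√38.00) = 0.6876/(0.6876 + 0.4607) = 0.5988.

0.5988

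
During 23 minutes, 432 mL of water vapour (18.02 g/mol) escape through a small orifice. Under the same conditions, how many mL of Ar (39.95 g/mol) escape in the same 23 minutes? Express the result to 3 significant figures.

By Graham's law, rate_Ar/rate_H₂O = √(M_H₂O/M_Ar) = √(18.02/39.95) = √0.4511 = 0.6716.
So the volume for Ar is 432 × 0.6716 = 290 mL.

290 mL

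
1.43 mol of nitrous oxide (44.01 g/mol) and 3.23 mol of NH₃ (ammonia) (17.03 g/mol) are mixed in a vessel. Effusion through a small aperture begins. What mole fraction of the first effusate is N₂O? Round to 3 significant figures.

0.216

Rate_i ∝ x_i/√M_i (Graham's law weighted by mole fraction), so the effusate composition follows n_i/√M_i.
x_N₂O(eff) = (n_N₂O/√M_N₂O) / (n_N₂O/√M_N₂O + n_NH₃/√M_NH₃)
= (1.43/√44.01) / (1.43/√44.01 + 3.23/√17.03) = 0.2156/(0.2156 + 0.7827) = 0.216.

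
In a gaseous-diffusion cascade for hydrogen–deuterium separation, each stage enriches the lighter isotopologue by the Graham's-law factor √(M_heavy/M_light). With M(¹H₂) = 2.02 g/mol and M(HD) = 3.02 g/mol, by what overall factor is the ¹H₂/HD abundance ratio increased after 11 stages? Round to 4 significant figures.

Overall factor = α^11 with α = √(3.02/2.02), i.e. (3.02/2.02)^(11/2).
= 1.49505^(11/2) = 9.133.

9.133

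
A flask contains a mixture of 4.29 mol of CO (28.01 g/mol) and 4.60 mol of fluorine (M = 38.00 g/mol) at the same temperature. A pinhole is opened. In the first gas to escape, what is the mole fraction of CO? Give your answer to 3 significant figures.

0.521

Each component's effusion rate ∝ (its partial pressure)·(1/√M) ∝ n_i/√M_i.
x_CO(eff) = (n_CO/√M_CO) / (n_CO/√M_CO + n_F₂/√M_F₂)
= (4.29/√28.01) / (4.29/√28.01 + 4.60/√38.00) = 0.8106/(0.8106 + 0.7462) = 0.521.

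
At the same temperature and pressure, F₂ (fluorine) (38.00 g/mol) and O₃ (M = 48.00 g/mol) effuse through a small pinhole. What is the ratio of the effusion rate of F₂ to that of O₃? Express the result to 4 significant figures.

1.124

From Graham's law, rate_F₂/rate_O₃ = √(M_O₃/M_F₂) = √(48.00/38.00) = √1.263 = 1.124.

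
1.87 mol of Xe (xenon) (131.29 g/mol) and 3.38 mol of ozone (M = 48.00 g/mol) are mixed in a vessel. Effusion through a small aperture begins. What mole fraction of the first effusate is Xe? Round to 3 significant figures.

0.251

Each component's effusion rate ∝ (its partial pressure)·(1/√M) ∝ n_i/√M_i.
So x_Xe in the escaping gas = (n_Xe/√M_Xe) / Σ(n_i/√M_i)
= (1.87/√131.29) / (1.87/√131.29 + 3.38/√48.00) = 0.1632/(0.1632 + 0.4879) = 0.251.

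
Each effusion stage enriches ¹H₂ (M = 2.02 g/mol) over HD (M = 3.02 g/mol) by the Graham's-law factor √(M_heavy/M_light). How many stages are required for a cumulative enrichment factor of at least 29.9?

With α = √(3.02/2.02) per stage, ln α = ½ ln(1.49505) = 0.2011.
Need α^N ≥ 29.9 ⇒ N ≥ ln(29.9) / ln α = 3.398 / 0.2011 = 16.90.
So at least 17 stages are needed.

17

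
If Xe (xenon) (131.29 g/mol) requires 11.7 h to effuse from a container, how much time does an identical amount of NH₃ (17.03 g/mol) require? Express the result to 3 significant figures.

4.21 h

Using Graham's law: t_NH₃/t_Xe = √(M_NH₃/M_Xe) = √(17.03/131.29) = √0.1297 = 0.3602.
So the time for NH₃ is 11.7 × 0.3602 = 4.21 h.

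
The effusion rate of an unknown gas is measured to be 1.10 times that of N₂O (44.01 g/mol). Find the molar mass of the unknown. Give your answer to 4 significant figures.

36.37 g/mol

Using Graham's law: rate_X/rate_N₂O = √(M_N₂O/M_X).
1.10 = √(44.01/M_X)
M_X = 44.01 / 1.10² = 44.01 / 1.210 = 36.37 g/mol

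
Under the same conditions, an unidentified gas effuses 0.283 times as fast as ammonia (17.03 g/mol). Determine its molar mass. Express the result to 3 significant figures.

Using Graham's law: rate_X/rate_NH₃ = √(M_NH₃/M_X).
0.283 = √(17.03/M_X)
M_X = 17.03 / 0.283² = 17.03 / 0.08009 = 213 g/mol

213 g/mol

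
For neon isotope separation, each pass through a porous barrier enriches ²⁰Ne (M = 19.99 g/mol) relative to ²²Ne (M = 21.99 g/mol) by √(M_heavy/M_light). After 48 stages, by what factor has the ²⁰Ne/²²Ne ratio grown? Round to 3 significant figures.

9.86

Overall factor = α^48 with α = √(21.99/19.99), i.e. (21.99/19.99)^(48/2).
= 1.10005^24 = 9.86.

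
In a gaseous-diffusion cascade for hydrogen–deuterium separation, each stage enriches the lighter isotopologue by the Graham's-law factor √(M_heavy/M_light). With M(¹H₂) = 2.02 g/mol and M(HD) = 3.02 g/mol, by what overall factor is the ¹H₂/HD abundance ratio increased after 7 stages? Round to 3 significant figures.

4.09

Overall factor = α^7 with α = √(3.02/2.02), i.e. (3.02/2.02)^(7/2).
= 1.49505^(7/2) = 4.09.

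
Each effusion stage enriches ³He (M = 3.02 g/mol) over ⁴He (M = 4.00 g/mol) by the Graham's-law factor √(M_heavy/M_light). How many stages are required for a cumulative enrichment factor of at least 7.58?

Single-stage factor α = √(4.00/3.02), so ln α = ½ ln(1.32450) = 0.1405.
Need α^N ≥ 7.58 ⇒ N ≥ ln(7.58) / ln α = 2.026 / 0.1405 = 14.41.
So at least 15 stages are needed.

15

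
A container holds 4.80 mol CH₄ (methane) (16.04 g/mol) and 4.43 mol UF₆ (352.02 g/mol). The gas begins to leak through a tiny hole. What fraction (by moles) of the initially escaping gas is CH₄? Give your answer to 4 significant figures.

0.8354

The effusion rate of species i is ∝ p_i/√M_i ∝ n_i/√M_i.
x_CH₄(eff) = (n_CH₄/√M_CH₄) / (n_CH₄/√M_CH₄ + n_UF₆/√M_UF₆)
= (4.80/√16.04) / (4.80/√16.04 + 4.43/√352.02) = 1.199/(1.199 + 0.2361) = 0.8354.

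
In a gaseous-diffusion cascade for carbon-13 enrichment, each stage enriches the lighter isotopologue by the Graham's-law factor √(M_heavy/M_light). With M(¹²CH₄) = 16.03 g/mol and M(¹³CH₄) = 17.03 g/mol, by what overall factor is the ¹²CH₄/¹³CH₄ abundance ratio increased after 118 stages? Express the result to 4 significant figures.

35.53

The single-stage factor is √(M_heavy/M_light), so 118 stages give [√(17.03/16.03)]^118 = (17.03/16.03)^(118/2).
= 1.06238^59 = 35.53.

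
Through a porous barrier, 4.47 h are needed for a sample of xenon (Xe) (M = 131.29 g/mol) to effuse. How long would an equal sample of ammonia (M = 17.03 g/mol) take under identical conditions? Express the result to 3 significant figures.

By Graham's law, t_NH₃/t_Xe = √(M_NH₃/M_Xe) = √(17.03/131.29) = √0.1297 = 0.3602.
So the time for NH₃ is 4.47 × 0.3602 = 1.61 h.

1.61 h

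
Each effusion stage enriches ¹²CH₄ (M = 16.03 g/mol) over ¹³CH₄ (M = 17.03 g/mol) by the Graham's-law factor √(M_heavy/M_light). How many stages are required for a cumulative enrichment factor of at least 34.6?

118

With α = √(17.03/16.03) per stage, ln α = ½ ln(1.06238) = 0.03026.
Need α^N ≥ 34.6 ⇒ N ≥ ln(34.6) / ln α = 3.544 / 0.03026 = 117.12.
So at least 118 stages are needed.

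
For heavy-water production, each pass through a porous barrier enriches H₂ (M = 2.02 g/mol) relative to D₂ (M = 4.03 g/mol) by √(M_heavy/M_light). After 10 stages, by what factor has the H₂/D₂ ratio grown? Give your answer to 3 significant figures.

31.6

Each stage multiplies the ratio by α = √(4.03/2.02), so after 10 stages the overall factor is α^10 = (4.03/2.02)^(10/2).
= 1.99505^5 = 31.6.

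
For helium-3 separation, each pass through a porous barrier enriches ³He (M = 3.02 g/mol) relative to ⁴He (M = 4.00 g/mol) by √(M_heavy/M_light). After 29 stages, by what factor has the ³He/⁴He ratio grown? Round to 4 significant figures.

Each stage multiplies the ratio by α = √(4.00/3.02), so after 29 stages the overall factor is α^29 = (4.00/3.02)^(29/2).
= 1.32450^(29/2) = 58.85.

58.85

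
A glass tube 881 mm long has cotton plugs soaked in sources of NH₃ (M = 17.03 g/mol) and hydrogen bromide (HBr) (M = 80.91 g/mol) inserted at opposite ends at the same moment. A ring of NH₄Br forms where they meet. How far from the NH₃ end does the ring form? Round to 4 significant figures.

603.9 mm

Graham's law gives d_NH₃/d_HBr = rate_NH₃/rate_HBr = √(M_HBr/M_NH₃) = √(80.91/17.03) = 2.180.
With d_NH₃ + d_HBr = 881 mm, d_HBr = 881/(1 + 2.180) = 277.1 mm.
d_NH₃ = 881 − 277.1 = 603.9 mm.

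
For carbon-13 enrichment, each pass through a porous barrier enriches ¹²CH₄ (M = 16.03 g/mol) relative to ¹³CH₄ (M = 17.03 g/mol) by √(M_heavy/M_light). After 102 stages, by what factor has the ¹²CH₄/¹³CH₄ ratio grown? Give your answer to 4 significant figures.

21.89

The single-stage factor is √(M_heavy/M_light), so 102 stages give [√(17.03/16.03)]^102 = (17.03/16.03)^(102/2).
= 1.06238^51 = 21.89.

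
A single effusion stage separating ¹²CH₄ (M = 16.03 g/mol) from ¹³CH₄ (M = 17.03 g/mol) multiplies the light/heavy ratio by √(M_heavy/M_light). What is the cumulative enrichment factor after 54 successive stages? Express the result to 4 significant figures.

5.124

The single-stage factor is √(M_heavy/M_light), so 54 stages give [√(17.03/16.03)]^54 = (17.03/16.03)^(54/2).
= 1.06238^27 = 5.124.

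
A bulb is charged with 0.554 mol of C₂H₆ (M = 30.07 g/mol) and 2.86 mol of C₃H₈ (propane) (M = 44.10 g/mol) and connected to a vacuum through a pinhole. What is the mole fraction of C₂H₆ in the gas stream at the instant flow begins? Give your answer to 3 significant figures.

0.190

Effusion rate of each component ∝ n_i/√M_i (partial pressure × 1/√M).
So x_C₂H₆ in the escaping gas = (n_C₂H₆/√M_C₂H₆) / Σ(n_i/√M_i)
= (0.554/√30.07) / (0.554/√30.07 + 2.86/√44.10) = 0.1010/(0.1010 + 0.4307) = 0.190.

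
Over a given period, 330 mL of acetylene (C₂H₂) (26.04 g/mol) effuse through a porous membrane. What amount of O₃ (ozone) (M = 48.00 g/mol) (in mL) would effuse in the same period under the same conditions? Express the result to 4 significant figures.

Using Graham's law: rate_O₃/rate_C₂H₂ = √(M_C₂H₂/M_O₃) = √(26.04/48.00) = √0.5425 = 0.7365.
So the volume for O₃ is 330 × 0.7365 = 243.1 mL.

243.1 mL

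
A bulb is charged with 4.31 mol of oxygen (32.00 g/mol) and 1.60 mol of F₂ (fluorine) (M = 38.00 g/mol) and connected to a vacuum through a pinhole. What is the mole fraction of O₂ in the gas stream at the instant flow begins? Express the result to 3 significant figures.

0.746

Effusion rate of each component ∝ n_i/√M_i (partial pressure × 1/√M).
x_O₂(eff) = (n_O₂/√M_O₂) / (n_O₂/√M_O₂ + n_F₂/√M_F₂)
= (4.31/√32.00) / (4.31/√32.00 + 1.60/√38.00) = 0.7619/(0.7619 + 0.2596) = 0.746.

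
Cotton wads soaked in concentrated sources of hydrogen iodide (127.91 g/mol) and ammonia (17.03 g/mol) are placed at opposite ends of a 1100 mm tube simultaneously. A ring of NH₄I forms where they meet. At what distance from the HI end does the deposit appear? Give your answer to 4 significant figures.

294.1 mm

Graham's law gives d_HI/d_NH₃ = rate_HI/rate_NH₃ = √(M_NH₃/M_HI) = √(17.03/127.91) = 0.3649.
With d_HI + d_NH₃ = 1100 mm, d_NH₃ = 1100/(1 + 0.3649) = 805.9 mm.
d_HI = 1100 − 805.9 = 294.1 mm.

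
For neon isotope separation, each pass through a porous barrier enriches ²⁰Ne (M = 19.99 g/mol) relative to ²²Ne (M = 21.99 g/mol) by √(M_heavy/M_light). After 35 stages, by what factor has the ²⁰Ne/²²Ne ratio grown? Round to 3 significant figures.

The single-stage factor is √(M_heavy/M_light), so 35 stages give [√(21.99/19.99)]^35 = (21.99/19.99)^(35/2).
= 1.10005^(35/2) = 5.31.

5.31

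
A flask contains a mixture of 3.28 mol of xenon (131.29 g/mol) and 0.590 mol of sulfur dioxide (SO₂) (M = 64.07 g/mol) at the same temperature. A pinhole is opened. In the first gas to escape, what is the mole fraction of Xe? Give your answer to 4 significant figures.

Rate_i ∝ x_i/√M_i (Graham's law weighted by mole fraction), so the effusate composition follows n_i/√M_i.
So x_Xe in the escaping gas = (n_Xe/√M_Xe) / Σ(n_i/√M_i)
= (3.28/√131.29) / (3.28/√131.29 + 0.590/√64.07) = 0.2863/(0.2863 + 0.07371) = 0.7952.

0.7952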